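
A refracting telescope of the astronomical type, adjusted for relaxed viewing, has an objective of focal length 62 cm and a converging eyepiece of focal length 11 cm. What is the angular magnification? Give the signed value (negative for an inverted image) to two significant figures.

-5.6

M = -f_obj/f_eye = -62/(11) = -5.636.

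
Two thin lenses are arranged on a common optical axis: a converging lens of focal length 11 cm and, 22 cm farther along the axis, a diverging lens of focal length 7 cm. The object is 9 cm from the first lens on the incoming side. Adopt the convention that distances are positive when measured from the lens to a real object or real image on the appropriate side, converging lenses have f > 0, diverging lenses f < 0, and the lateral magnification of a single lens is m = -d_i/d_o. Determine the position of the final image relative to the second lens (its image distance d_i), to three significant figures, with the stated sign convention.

-6.38 cm

First lens: d_i1 = 1/(1/11 - 1/9) = -49.500 cm.
The intermediate image is virtual, 49.500 cm to the left of lens 1, so d_o2 = L - d_i1 = 22 - (-49.500) = 71.500 cm.
Second lens: d_i2 = 1/(1/(-7) - 1/(71.500)) = -6.376 cm.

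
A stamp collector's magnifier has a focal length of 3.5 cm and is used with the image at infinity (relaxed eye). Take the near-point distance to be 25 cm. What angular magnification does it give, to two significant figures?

M = D/f = 25/3.5 = 7.143.

7.1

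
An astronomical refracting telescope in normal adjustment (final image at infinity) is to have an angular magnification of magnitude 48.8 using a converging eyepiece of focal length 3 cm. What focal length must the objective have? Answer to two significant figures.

150 cm

|M| = f_obj/|f_eye|, so f_obj = |M| x |f_eye| = 48.8 x 3 = 146.400 cm.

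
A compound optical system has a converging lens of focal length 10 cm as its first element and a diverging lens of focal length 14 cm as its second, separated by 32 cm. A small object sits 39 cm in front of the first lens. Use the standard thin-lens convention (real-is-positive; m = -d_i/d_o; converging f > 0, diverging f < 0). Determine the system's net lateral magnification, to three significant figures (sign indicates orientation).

Applying the thin-lens equation to the first lens, 1/10 = 1/39 + 1/d_i1, which gives d_i1 = 13.448 cm.
Its lateral magnification is m_1 = -d_i1/d_o1 = -(13.448)/39 = -0.3448.
Object distance for lens 2: d_o2 = 32 - 13.448 = 18.552 cm.
Applying the thin-lens equation again with f_2 = -14 cm and d_o2 = 18.552 cm gives d_i2 = -7.979 cm.
m_2 = -(-7.979)/(18.552) = 0.4301.
Overall magnification: m = m_1 m_2 = -0.1483.

-0.148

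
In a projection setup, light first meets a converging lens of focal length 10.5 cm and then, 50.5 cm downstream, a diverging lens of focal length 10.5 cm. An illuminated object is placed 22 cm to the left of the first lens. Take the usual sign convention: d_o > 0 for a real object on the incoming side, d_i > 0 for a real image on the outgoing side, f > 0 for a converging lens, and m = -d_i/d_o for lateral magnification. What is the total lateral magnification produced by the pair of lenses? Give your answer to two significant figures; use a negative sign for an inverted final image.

-0.23

Applying the thin-lens equation to the first lens, 1/10.5 = 1/22 + 1/d_i1, which gives d_i1 = 20.087 cm.
Its lateral magnification is m_1 = -d_i1/d_o1 = -(20.087)/22 = -0.9130.
That image sits 30.413 cm in front of the second lens, so d_o2 = 30.413 cm.
Applying the thin-lens equation again with f_2 = -10.5 cm and d_o2 = 30.413 cm gives d_i2 = -7.805 cm.
m_2 = -(-7.805)/(30.413) = 0.2566.
Total m = m_1 x m_2 = (-0.9130)(0.2566) = -0.2343.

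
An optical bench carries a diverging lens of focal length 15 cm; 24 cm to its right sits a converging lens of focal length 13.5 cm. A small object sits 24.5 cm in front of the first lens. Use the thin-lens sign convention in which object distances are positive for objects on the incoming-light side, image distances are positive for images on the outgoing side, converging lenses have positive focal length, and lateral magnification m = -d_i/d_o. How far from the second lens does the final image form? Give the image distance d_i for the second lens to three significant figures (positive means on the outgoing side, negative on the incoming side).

First lens: d_i1 = 1/(1/(-15) - 1/24.5) = -9.304 cm.
The intermediate image is virtual, 9.304 cm to the left of lens 1, so d_o2 = L - d_i1 = 24 - (-9.304) = 33.304 cm.
Second lens: d_i2 = 1/(1/13.5 - 1/(33.304)) = 22.703 cm.

22.7 cm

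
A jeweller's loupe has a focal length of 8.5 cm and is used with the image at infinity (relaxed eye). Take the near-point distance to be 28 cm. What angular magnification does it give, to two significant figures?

M = D/f = 28/8.5 = 3.294.

3.3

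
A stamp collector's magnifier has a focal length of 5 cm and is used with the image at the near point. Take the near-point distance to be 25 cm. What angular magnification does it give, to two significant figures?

6.0

M = 1 + D/f = 1 + 25/5 = 6.000.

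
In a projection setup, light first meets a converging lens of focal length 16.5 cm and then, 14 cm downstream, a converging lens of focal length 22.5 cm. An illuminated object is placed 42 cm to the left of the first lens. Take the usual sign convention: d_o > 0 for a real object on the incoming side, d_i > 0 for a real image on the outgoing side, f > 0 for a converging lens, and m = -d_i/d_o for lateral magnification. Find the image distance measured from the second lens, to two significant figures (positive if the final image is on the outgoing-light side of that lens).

8.3 cm

First lens: d_i1 = 1/(1/16.5 - 1/42) = 27.176 cm.
This image would form 27.176 cm past lens 1, i.e. 13.176 cm beyond lens 2, so it is a virtual object for lens 2: d_o2 = 14 - 27.176 = -13.176 cm.
Second lens: d_i2 = 1/(1/22.5 - 1/(-13.176)) = 8.310 cm.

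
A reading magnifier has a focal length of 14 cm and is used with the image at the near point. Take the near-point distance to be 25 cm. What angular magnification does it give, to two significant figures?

2.8

M = 1 + D/f = 1 + 25/14 = 2.786.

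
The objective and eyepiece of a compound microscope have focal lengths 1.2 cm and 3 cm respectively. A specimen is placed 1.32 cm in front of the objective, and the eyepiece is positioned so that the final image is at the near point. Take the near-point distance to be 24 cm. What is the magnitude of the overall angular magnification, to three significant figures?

90.0

Objective: 1/d_i = 1/f_obj - 1/d_o = 1/1.2 - 1/1.32 = 0.07576 cm^-1, so d_i = 13.200 cm.
m_obj = -d_i/d_o = -13.200/1.32 = -10.000.
Eyepiece angular magnification (image at near point): M_eye = 1 + D/f_e = 1 + 24/3 = 9.000.
Overall M = m_obj x M_eye = (-10.000)(9.000) = -90.00.
|M| = 90.00.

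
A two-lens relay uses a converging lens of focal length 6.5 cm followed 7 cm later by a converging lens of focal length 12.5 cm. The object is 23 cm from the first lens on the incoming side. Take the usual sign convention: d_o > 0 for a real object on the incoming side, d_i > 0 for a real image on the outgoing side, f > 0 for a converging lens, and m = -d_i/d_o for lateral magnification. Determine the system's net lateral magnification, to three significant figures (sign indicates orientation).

-0.338

Lens 1: 1/d_i1 = 1/f_1 - 1/d_o1 = 1/6.5 - 1/23 = 0.11037 cm^-1, so d_i1 = 9.061 cm.
m_1 = -(9.061)/23 = -0.3939.
This image would form 9.061 cm past lens 1, i.e. 2.061 cm beyond lens 2, so it is a virtual object for lens 2: d_o2 = 7 - 9.061 = -2.061 cm.
Lens 2: 1/d_i2 = 1/f_2 - 1/d_o2 = 1/12.5 - 1/(-2.061) = 0.56529 cm^-1, so d_i2 = 1.769 cm.
m_2 = -(1.769)/(-2.061) = 0.8585.
Total m = m_1 x m_2 = (-0.3939)(0.8585) = -0.3382.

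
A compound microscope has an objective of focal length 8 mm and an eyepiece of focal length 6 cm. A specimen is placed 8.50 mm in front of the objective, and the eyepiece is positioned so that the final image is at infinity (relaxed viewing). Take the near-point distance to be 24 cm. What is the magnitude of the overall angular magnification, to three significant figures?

64.0

Convert to cm: f_obj = 8 mm = 0.8 cm; d_o = 8.50 mm = 0.85 cm.
Objective: 1/d_i = 1/f_obj - 1/d_o = 1/0.8 - 1/0.85 = 0.07353 cm^-1, so d_i = 13.600 cm.
m_obj = -d_i/d_o = -13.600/0.85 = -16.000.
Eyepiece angular magnification (image at infinity): M_eye = D/f_e = 24/6 = 4.000.
Overall M = m_obj x M_eye = (-16.000)(4.000) = -64.00.
|M| = 64.00.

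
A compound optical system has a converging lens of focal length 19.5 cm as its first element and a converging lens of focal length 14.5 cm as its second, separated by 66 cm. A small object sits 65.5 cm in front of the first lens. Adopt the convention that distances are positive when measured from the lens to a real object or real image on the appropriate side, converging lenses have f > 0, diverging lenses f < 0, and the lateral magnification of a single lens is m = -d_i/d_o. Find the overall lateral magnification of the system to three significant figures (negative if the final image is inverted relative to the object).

0.259

Lens 1: 1/d_i1 = 1/f_1 - 1/d_o1 = 1/19.5 - 1/65.5 = 0.03601 cm^-1, so d_i1 = 27.766 cm.
m_1 = -(27.766)/65.5 = -0.4239.
The intermediate image is 27.766 cm to the right of lens 1, so d_o2 = L - d_i1 = 66 - 27.766 = 38.234 cm.
Lens 2: 1/d_i2 = 1/f_2 - 1/d_o2 = 1/14.5 - 1/(38.234) = 0.04281 cm^-1, so d_i2 = 23.359 cm.
m_2 = -(23.359)/(38.234) = -0.6109.
Total m = m_1 x m_2 = (-0.4239)(-0.6109) = 0.2590.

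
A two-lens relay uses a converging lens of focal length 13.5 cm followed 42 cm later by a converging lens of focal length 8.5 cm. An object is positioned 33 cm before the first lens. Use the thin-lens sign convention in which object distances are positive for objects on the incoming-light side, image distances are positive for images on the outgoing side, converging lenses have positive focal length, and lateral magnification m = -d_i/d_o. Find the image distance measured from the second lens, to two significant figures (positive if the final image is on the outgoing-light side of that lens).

Lens 1: 1/d_i1 = 1/f_1 - 1/d_o1 = 1/13.5 - 1/33 = 0.04377 cm^-1, so d_i1 = 22.846 cm.
That image sits 19.154 cm in front of the second lens, so d_o2 = 19.154 cm.
Lens 2: 1/d_i2 = 1/f_2 - 1/d_o2 = 1/8.5 - 1/(19.154) = 0.06544 cm^-1, so d_i2 = 15.282 cm.

15 cm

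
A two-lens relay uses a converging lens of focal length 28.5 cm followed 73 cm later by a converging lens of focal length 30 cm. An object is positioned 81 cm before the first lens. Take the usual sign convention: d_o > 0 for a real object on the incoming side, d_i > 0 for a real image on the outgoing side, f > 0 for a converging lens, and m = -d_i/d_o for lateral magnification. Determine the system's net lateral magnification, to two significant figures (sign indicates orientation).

Lens 1: 1/d_i1 = 1/f_1 - 1/d_o1 = 1/28.5 - 1/81 = 0.02274 cm^-1, so d_i1 = 43.971 cm.
m_1 = -(43.971)/81 = -0.5429.
Object distance for lens 2: d_o2 = 73 - 43.971 = 29.029 cm.
Lens 2: 1/d_i2 = 1/f_2 - 1/d_o2 = 1/30 - 1/(29.029) = -0.00112 cm^-1, so d_i2 = -896.471 cm.
m_2 = -(-896.471)/(29.029) = 30.8824.
Total m = m_1 x m_2 = (-0.5429)(30.8824) = -16.7647.

-17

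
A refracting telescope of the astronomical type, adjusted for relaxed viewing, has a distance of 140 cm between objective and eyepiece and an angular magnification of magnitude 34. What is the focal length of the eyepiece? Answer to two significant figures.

In normal adjustment the tube length equals f_obj + f_eye and |M| = f_obj/f_eye.
So f_obj = 34 f_eye and 34 f_eye + f_eye = 140 cm, giving f_eye = 140/35 = 4.000 cm and f_obj = 136.000 cm.

4.0 cm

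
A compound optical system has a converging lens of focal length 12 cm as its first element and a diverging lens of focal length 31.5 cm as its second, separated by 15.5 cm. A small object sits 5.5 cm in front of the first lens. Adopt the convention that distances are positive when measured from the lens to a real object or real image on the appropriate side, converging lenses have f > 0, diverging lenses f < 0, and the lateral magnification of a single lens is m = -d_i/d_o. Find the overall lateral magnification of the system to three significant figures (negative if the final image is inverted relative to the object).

1.02

Lens 1: 1/d_i1 = 1/f_1 - 1/d_o1 = 1/12 - 1/5.5 = -0.09848 cm^-1, so d_i1 = -10.154 cm.
m_1 = -(-10.154)/5.5 = 1.8462.
The intermediate image is virtual, 10.154 cm to the left of lens 1, so d_o2 = L - d_i1 = 15.5 - (-10.154) = 25.654 cm.
Lens 2: 1/d_i2 = 1/f_2 - 1/d_o2 = 1/(-31.5) - 1/(25.654) = -0.07073 cm^-1, so d_i2 = -14.139 cm.
m_2 = -(-14.139)/(25.654) = 0.5511.
The system's lateral magnification is m_1 m_2 = (1.8462)(0.5511) = 1.0175.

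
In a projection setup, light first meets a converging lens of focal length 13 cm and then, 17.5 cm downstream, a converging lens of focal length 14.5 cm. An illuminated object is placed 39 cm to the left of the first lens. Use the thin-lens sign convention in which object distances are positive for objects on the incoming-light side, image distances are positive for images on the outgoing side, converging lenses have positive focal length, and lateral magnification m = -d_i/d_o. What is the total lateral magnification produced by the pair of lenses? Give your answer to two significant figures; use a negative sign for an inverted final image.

-0.44

First lens: d_i1 = 1/(1/13 - 1/39) = 19.500 cm.
m_1 = -(19.500)/39 = -0.5000.
This image would form 19.500 cm past lens 1, i.e. 2.000 cm beyond lens 2, so it is a virtual object for lens 2: d_o2 = 17.5 - 19.500 = -2.000 cm.
Second lens: d_i2 = 1/(1/14.5 - 1/(-2.000)) = 1.758 cm.
m_2 = -(1.758)/(-2.000) = 0.8788.
Total m = m_1 x m_2 = (-0.5000)(0.8788) = -0.4394.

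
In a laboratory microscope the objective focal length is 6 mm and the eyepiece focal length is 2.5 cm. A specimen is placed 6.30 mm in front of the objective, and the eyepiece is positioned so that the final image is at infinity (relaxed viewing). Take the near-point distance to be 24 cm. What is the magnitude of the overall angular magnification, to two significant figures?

Convert to cm: f_obj = 6 mm = 0.6 cm; d_o = 6.30 mm = 0.63 cm.
Objective: 1/d_i = 1/f_obj - 1/d_o = 1/0.6 - 1/0.63 = 0.07937 cm^-1, so d_i = 12.600 cm.
m_obj = -d_i/d_o = -12.600/0.63 = -20.000.
Eyepiece angular magnification (image at infinity): M_eye = D/f_e = 24/2.5 = 9.600.
Overall M = m_obj x M_eye = (-20.000)(9.600) = -192.00.
|M| = 192.00.

190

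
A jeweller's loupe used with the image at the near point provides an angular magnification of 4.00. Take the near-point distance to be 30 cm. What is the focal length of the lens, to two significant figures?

10 cm

For the image at the near point, M = 1 + D/f.
f = D/(M - 1) = 30/(4.0 - 1) = 10.000 cm.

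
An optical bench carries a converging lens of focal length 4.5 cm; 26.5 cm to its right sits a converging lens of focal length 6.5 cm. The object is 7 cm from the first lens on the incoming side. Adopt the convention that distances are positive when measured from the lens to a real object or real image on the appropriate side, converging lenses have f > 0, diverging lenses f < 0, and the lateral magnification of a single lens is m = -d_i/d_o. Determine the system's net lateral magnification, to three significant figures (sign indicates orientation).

Lens 1: 1/d_i1 = 1/f_1 - 1/d_o1 = 1/4.5 - 1/7 = 0.07937 cm^-1, so d_i1 = 12.600 cm.
m_1 = -(12.600)/7 = -1.8000.
Object distance for lens 2: d_o2 = 26.5 - 12.600 = 13.900 cm.
Lens 2: 1/d_i2 = 1/f_2 - 1/d_o2 = 1/6.5 - 1/(13.900) = 0.08190 cm^-1, so d_i2 = 12.209 cm.
m_2 = -(12.209)/(13.900) = -0.8784.
Overall magnification: m = m_1 m_2 = 1.5811.

1.58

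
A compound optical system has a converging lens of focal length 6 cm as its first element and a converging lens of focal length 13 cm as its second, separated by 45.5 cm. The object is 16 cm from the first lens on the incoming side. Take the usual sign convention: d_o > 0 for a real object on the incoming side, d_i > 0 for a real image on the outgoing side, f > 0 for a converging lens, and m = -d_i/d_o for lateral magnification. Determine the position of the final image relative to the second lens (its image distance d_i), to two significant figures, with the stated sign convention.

20 cm

Lens 1: 1/d_i1 = 1/f_1 - 1/d_o1 = 1/6 - 1/16 = 0.10417 cm^-1, so d_i1 = 9.600 cm.
Object distance for lens 2: d_o2 = 45.5 - 9.600 = 35.900 cm.
Lens 2: 1/d_i2 = 1/f_2 - 1/d_o2 = 1/13 - 1/(35.900) = 0.04907 cm^-1, so d_i2 = 20.380 cm.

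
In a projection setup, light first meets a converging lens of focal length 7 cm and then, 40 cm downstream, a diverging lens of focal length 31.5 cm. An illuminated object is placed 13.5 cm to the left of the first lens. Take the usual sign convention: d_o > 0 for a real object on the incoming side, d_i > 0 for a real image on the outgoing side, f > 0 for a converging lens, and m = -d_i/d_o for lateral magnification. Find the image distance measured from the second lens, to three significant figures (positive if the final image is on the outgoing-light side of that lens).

-14.1 cm

First lens: d_i1 = 1/(1/7 - 1/13.5) = 14.538 cm.
The intermediate image is 14.538 cm to the right of lens 1, so d_o2 = L - d_i1 = 40 - 14.538 = 25.462 cm.
Second lens: d_i2 = 1/(1/(-31.5) - 1/(25.462)) = -14.080 cm.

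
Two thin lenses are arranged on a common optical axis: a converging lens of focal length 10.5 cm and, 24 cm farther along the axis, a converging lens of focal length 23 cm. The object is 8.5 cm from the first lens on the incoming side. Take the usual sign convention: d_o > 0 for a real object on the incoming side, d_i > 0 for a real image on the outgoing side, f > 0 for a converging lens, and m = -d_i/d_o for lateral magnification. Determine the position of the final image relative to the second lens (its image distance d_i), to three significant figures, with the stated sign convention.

34.6 cm

Lens 1: 1/d_i1 = 1/f_1 - 1/d_o1 = 1/10.5 - 1/8.5 = -0.02241 cm^-1, so d_i1 = -44.625 cm.
The intermediate image is virtual, 44.625 cm to the left of lens 1, so d_o2 = L - d_i1 = 24 - (-44.625) = 68.625 cm.
Lens 2: 1/d_i2 = 1/f_2 - 1/d_o2 = 1/23 - 1/(68.625) = 0.02891 cm^-1, so d_i2 = 34.595 cm.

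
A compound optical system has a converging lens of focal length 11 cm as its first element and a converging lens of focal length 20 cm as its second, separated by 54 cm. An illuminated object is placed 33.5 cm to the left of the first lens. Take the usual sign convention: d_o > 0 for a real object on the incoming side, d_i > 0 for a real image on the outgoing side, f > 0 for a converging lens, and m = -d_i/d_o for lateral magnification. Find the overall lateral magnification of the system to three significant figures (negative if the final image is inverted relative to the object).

0.555

Applying the thin-lens equation to the first lens, 1/11 = 1/33.5 + 1/d_i1, which gives d_i1 = 16.378 cm.
Its lateral magnification is m_1 = -d_i1/d_o1 = -(16.378)/33.5 = -0.4889.
That image sits 37.622 cm in front of the second lens, so d_o2 = 37.622 cm.
Applying the thin-lens equation again with f_2 = 20 cm and d_o2 = 37.622 cm gives d_i2 = 42.699 cm.
m_2 = -(42.699)/(37.622) = -1.1349.
The system's lateral magnification is m_1 m_2 = (-0.4889)(-1.1349) = 0.5549.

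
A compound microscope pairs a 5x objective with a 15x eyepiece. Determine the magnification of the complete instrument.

75

The overall magnification of a compound microscope is the product of the objective and eyepiece magnifications:
M = M_obj x M_eye = 5 x 15 = 75.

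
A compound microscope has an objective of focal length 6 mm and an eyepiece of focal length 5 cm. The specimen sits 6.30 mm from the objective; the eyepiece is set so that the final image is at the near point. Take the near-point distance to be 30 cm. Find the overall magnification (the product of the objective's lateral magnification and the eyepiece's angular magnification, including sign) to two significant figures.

-140

Convert to cm: f_obj = 6 mm = 0.6 cm; d_o = 6.30 mm = 0.63 cm.
Objective: 1/d_i = 1/f_obj - 1/d_o = 1/0.6 - 1/0.63 = 0.07937 cm^-1, so d_i = 12.600 cm.
m_obj = -d_i/d_o = -12.600/0.63 = -20.000.
Eyepiece angular magnification (image at near point): M_eye = 1 + D/f_e = 1 + 30/5 = 7.000.
Overall M = m_obj x M_eye = (-20.000)(7.000) = -140.00.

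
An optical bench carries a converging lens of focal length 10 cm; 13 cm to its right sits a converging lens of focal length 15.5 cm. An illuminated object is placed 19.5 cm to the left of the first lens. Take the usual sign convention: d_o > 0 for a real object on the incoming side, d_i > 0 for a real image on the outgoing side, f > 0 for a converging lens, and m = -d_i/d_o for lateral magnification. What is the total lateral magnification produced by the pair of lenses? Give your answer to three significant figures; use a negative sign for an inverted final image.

-0.709

First lens: d_i1 = 1/(1/10 - 1/19.5) = 20.526 cm.
m_1 = -(20.526)/19.5 = -1.0526.
This image would form 20.526 cm past lens 1, i.e. 7.526 cm beyond lens 2, so it is a virtual object for lens 2: d_o2 = 13 - 20.526 = -7.526 cm.
Second lens: d_i2 = 1/(1/15.5 - 1/(-7.526)) = 5.066 cm.
m_2 = -(5.066)/(-7.526) = 0.6731.
Overall magnification: m = m_1 m_2 = -0.7086.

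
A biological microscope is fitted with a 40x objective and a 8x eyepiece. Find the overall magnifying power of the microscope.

320

The overall magnification of a compound microscope is the product of the objective and eyepiece magnifications:
M = M_obj x M_eye = 40 x 8 = 320.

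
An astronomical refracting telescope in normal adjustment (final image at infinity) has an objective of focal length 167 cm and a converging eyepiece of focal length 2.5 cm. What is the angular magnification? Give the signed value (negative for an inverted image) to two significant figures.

-67

M = -f_obj/f_eye = -167/(2.5) = -66.800.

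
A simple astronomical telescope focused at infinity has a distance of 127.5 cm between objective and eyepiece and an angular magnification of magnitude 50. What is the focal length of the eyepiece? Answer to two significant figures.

In normal adjustment the tube length equals f_obj + f_eye and |M| = f_obj/f_eye.
So f_obj = 50 f_eye and 50 f_eye + f_eye = 127.5 cm, giving f_eye = 127.5/51 = 2.500 cm and f_obj = 125.000 cm.

2.5 cm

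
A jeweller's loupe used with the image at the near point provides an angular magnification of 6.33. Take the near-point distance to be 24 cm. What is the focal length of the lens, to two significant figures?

4.5 cm

For the image at the near point, M = 1 + D/f.
f = D/(M - 1) = 24/(6.33 - 1) = 4.503 cm.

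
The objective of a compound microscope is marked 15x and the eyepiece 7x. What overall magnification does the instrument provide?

105

The overall magnification of a compound microscope is the product of the objective and eyepiece magnifications:
M = M_obj x M_eye = 15 x 7 = 105.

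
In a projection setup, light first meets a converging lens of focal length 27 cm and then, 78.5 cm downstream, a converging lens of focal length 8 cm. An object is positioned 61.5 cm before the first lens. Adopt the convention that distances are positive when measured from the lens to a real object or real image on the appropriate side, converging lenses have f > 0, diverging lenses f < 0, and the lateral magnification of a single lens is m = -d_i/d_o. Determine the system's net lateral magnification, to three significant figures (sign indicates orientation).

0.280

Applying the thin-lens equation to the first lens, 1/27 = 1/61.5 + 1/d_i1, which gives d_i1 = 48.130 cm.
Its lateral magnification is m_1 = -d_i1/d_o1 = -(48.130)/61.5 = -0.7826.
The intermediate image is 48.130 cm to the right of lens 1, so d_o2 = L - d_i1 = 78.5 - 48.130 = 30.370 cm.
Applying the thin-lens equation again with f_2 = 8 cm and d_o2 = 30.370 cm gives d_i2 = 10.861 cm.
m_2 = -(10.861)/(30.370) = -0.3576.
Total m = m_1 x m_2 = (-0.7826)(-0.3576) = 0.2799.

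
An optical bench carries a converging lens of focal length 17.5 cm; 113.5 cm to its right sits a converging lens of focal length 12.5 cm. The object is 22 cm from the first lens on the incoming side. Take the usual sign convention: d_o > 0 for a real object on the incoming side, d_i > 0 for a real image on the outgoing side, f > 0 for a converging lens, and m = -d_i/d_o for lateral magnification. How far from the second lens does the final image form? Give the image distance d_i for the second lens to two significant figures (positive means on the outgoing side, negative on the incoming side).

Applying the thin-lens equation to the first lens, 1/17.5 = 1/22 + 1/d_i1, which gives d_i1 = 85.556 cm.
That image sits 27.944 cm in front of the second lens, so d_o2 = 27.944 cm.
Applying the thin-lens equation again with f_2 = 12.5 cm and d_o2 = 27.944 cm gives d_i2 = 22.617 cm.

23 cm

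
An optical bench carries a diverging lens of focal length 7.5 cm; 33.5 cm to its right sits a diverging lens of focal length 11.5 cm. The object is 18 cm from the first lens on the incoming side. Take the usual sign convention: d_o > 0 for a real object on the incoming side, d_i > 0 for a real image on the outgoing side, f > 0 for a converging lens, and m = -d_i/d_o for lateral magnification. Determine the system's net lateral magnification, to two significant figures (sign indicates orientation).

Lens 1: 1/d_i1 = 1/f_1 - 1/d_o1 = 1/(-7.5) - 1/18 = -0.18889 cm^-1, so d_i1 = -5.294 cm.
m_1 = -(-5.294)/18 = 0.2941.
With d_i1 < 0 the first image is virtual and lies on the object side; the object distance for lens 2 is d_o2 = 33.5 - (-5.294) = 38.794 cm.
Lens 2: 1/d_i2 = 1/f_2 - 1/d_o2 = 1/(-11.5) - 1/(38.794) = -0.11273 cm^-1, so d_i2 = -8.870 cm.
m_2 = -(-8.870)/(38.794) = 0.2287.
Overall magnification: m = m_1 m_2 = 0.0673.

0.067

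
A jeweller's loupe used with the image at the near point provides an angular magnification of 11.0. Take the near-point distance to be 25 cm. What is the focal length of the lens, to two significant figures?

For the image at the near point, M = 1 + D/f.
f = D/(M - 1) = 25/(11.0 - 1) = 2.500 cm.

2.5 cm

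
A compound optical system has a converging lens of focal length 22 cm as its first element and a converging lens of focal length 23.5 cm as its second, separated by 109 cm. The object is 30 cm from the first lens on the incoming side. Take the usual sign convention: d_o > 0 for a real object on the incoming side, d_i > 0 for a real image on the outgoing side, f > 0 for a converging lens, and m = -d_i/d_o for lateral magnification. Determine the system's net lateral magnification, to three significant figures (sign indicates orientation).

First lens: d_i1 = 1/(1/22 - 1/30) = 82.500 cm.
m_1 = -(82.500)/30 = -2.7500.
Object distance for lens 2: d_o2 = 109 - 82.500 = 26.500 cm.
Second lens: d_i2 = 1/(1/23.5 - 1/(26.500)) = 207.583 cm.
m_2 = -(207.583)/(26.500) = -7.8333.
Overall magnification: m = m_1 m_2 = 21.5417.

21.5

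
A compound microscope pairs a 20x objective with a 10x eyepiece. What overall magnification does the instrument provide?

The overall magnification of a compound microscope is the product of the objective and eyepiece magnifications:
M = M_obj x M_eye = 20 x 10 = 200.

200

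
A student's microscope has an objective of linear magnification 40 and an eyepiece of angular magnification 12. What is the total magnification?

480

The overall magnification of a compound microscope is the product of the objective and eyepiece magnifications:
M = M_obj x M_eye = 40 x 12 = 480.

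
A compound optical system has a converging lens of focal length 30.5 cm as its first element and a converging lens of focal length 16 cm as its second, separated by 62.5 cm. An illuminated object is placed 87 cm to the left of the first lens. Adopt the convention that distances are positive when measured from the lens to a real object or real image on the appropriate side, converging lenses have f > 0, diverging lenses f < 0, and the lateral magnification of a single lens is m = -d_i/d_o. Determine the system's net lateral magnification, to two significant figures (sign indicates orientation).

Applying the thin-lens equation to the first lens, 1/30.5 = 1/87 + 1/d_i1, which gives d_i1 = 46.965 cm.
Its lateral magnification is m_1 = -d_i1/d_o1 = -(46.965)/87 = -0.5398.
That image sits 15.535 cm in front of the second lens, so d_o2 = 15.535 cm.
Applying the thin-lens equation again with f_2 = 16 cm and d_o2 = 15.535 cm gives d_i2 = -535.010 cm.
m_2 = -(-535.010)/(15.535) = 34.4381.
Overall magnification: m = m_1 m_2 = -18.5905.

-19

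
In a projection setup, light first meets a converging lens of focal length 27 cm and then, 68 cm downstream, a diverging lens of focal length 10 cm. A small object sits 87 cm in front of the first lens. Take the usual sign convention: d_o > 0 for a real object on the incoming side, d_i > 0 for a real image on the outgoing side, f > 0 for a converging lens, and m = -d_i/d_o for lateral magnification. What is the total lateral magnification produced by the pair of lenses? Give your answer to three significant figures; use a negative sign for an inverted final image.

Lens 1: 1/d_i1 = 1/f_1 - 1/d_o1 = 1/27 - 1/87 = 0.02554 cm^-1, so d_i1 = 39.150 cm.
m_1 = -(39.150)/87 = -0.4500.
That image sits 28.850 cm in front of the second lens, so d_o2 = 28.850 cm.
Lens 2: 1/d_i2 = 1/f_2 - 1/d_o2 = 1/(-10) - 1/(28.850) = -0.13466 cm^-1, so d_i2 = -7.426 cm.
m_2 = -(-7.426)/(28.850) = 0.2574.
Overall magnification: m = m_1 m_2 = -0.1158.

-0.116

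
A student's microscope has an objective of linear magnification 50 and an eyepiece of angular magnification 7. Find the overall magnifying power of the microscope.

350

The overall magnification of a compound microscope is the product of the objective and eyepiece magnifications:
M = M_obj x M_eye = 50 x 7 = 350.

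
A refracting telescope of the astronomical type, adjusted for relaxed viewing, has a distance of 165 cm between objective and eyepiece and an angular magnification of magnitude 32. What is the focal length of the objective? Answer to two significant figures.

In normal adjustment the tube length equals f_obj + f_eye and |M| = f_obj/f_eye.
So f_obj = 32 f_eye and 32 f_eye + f_eye = 165 cm, giving f_eye = 165/33 = 5.000 cm and f_obj = 160.000 cm.

160 cm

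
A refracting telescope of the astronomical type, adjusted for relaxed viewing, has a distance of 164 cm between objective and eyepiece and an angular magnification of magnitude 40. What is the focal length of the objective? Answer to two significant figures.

In normal adjustment the tube length equals f_obj + f_eye and |M| = f_obj/f_eye.
So f_obj = 40 f_eye and 40 f_eye + f_eye = 164 cm, giving f_eye = 164/41 = 4.000 cm and f_obj = 160.000 cm.

160 cm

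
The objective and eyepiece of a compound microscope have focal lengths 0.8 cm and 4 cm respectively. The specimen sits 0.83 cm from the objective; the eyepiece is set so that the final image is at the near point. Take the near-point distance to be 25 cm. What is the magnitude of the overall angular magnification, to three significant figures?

Objective: 1/d_i = 1/f_obj - 1/d_o = 1/0.8 - 1/0.83 = 0.04518 cm^-1, so d_i = 22.133 cm.
m_obj = -d_i/d_o = -22.133/0.83 = -26.667.
Eyepiece angular magnification (image at near point): M_eye = 1 + D/f_e = 1 + 25/4 = 7.250.
Overall M = m_obj x M_eye = (-26.667)(7.250) = -193.33.
|M| = 193.33.

193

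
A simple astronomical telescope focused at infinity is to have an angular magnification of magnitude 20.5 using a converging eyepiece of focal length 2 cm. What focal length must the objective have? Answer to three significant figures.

41.0 cm

|M| = f_obj/|f_eye|, so f_obj = |M| x |f_eye| = 20.5 x 2 = 41.000 cm.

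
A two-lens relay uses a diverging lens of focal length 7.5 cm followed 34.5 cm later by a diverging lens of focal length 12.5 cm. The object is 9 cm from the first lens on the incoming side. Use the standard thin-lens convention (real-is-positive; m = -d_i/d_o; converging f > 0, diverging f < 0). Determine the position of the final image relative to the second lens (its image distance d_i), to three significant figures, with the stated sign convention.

Applying the thin-lens equation to the first lens, 1/(-7.5) = 1/9 + 1/d_i1, which gives d_i1 = -4.091 cm.
With d_i1 < 0 the first image is virtual and lies on the object side; the object distance for lens 2 is d_o2 = 34.5 - (-4.091) = 38.591 cm.
Applying the thin-lens equation again with f_2 = -12.5 cm and d_o2 = 38.591 cm gives d_i2 = -9.442 cm.

-9.44 cm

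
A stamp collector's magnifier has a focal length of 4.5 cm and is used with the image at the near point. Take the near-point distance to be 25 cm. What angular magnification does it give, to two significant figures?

M = 1 + D/f = 1 + 25/4.5 = 6.556.

6.6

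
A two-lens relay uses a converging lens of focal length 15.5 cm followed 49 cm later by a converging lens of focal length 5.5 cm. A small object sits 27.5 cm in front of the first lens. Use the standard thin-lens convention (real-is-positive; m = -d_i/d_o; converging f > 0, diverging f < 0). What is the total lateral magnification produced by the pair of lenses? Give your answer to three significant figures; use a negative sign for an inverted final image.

Lens 1: 1/d_i1 = 1/f_1 - 1/d_o1 = 1/15.5 - 1/27.5 = 0.02815 cm^-1, so d_i1 = 35.521 cm.
m_1 = -(35.521)/27.5 = -1.2917.
The intermediate image is 35.521 cm to the right of lens 1, so d_o2 = L - d_i1 = 49 - 35.521 = 13.479 cm.
Lens 2: 1/d_i2 = 1/f_2 - 1/d_o2 = 1/5.5 - 1/(13.479) = 0.10763 cm^-1, so d_i2 = 9.291 cm.
m_2 = -(9.291)/(13.479) = -0.6893.
Total m = m_1 x m_2 = (-1.2917)(-0.6893) = 0.8903.

0.890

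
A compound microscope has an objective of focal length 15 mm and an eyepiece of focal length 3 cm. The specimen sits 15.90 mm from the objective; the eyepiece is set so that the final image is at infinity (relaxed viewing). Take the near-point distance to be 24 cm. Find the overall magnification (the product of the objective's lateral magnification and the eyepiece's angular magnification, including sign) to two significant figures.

Convert to cm: f_obj = 15 mm = 1.5 cm; d_o = 15.90 mm = 1.59 cm.
Objective: 1/d_i = 1/f_obj - 1/d_o = 1/1.5 - 1/1.59 = 0.03774 cm^-1, so d_i = 26.500 cm.
m_obj = -d_i/d_o = -26.500/1.59 = -16.667.
Eyepiece angular magnification (image at infinity): M_eye = D/f_e = 24/3 = 8.000.
Overall M = m_obj x M_eye = (-16.667)(8.000) = -133.33.

-130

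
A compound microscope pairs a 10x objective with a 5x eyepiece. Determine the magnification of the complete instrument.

50

The overall magnification of a compound microscope is the product of the objective and eyepiece magnifications:
M = M_obj x M_eye = 10 x 5 = 50.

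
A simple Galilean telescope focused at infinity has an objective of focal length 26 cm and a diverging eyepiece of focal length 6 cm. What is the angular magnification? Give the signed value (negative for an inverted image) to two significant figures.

M = -f_obj/f_eye = -26/(-6) = 4.333.

4.3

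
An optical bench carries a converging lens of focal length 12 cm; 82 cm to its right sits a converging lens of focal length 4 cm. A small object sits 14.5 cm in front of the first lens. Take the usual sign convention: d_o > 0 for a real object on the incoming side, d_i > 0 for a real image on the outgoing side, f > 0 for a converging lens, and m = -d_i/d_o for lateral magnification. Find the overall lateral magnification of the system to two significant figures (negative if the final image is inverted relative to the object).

2.3

Lens 1: 1/d_i1 = 1/f_1 - 1/d_o1 = 1/12 - 1/14.5 = 0.01437 cm^-1, so d_i1 = 69.600 cm.
m_1 = -(69.600)/14.5 = -4.8000.
Object distance for lens 2: d_o2 = 82 - 69.600 = 12.400 cm.
Lens 2: 1/d_i2 = 1/f_2 - 1/d_o2 = 1/4 - 1/(12.400) = 0.16935 cm^-1, so d_i2 = 5.905 cm.
m_2 = -(5.905)/(12.400) = -0.4762.
Overall magnification: m = m_1 m_2 = 2.2857.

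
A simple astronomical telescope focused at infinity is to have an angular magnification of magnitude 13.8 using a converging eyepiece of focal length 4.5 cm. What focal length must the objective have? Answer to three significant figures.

62.1 cm

|M| = f_obj/|f_eye|, so f_obj = |M| x |f_eye| = 13.8 x 4.5 = 62.100 cm.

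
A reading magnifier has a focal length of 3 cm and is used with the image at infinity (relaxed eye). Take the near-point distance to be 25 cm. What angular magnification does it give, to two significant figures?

M = D/f = 25/3 = 8.333.

8.3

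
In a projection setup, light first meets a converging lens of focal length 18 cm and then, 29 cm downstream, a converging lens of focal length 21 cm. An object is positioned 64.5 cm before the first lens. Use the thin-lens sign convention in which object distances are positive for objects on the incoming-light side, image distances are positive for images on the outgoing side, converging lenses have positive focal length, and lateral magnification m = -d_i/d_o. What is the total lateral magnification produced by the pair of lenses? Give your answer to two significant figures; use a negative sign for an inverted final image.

Lens 1: 1/d_i1 = 1/f_1 - 1/d_o1 = 1/18 - 1/64.5 = 0.04005 cm^-1, so d_i1 = 24.968 cm.
m_1 = -(24.968)/64.5 = -0.3871.
The intermediate image is 24.968 cm to the right of lens 1, so d_o2 = L - d_i1 = 29 - 24.968 = 4.032 cm.
Lens 2: 1/d_i2 = 1/f_2 - 1/d_o2 = 1/21 - 1/(4.032) = -0.20038 cm^-1, so d_i2 = -4.990 cm.
m_2 = -(-4.990)/(4.032) = 1.2376.
Total m = m_1 x m_2 = (-0.3871)(1.2376) = -0.4791.

-0.48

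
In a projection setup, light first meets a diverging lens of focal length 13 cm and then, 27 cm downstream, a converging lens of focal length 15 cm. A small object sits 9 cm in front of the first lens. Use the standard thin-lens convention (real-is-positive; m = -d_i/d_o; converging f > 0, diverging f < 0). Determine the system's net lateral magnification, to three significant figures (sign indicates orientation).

Applying the thin-lens equation to the first lens, 1/(-13) = 1/9 + 1/d_i1, which gives d_i1 = -5.318 cm.
Its lateral magnification is m_1 = -d_i1/d_o1 = -(-5.318)/9 = 0.5909.
The intermediate image is virtual, 5.318 cm to the left of lens 1, so d_o2 = L - d_i1 = 27 - (-5.318) = 32.318 cm.
Applying the thin-lens equation again with f_2 = 15 cm and d_o2 = 32.318 cm gives d_i2 = 27.992 cm.
m_2 = -(27.992)/(32.318) = -0.8661.
The system's lateral magnification is m_1 m_2 = (0.5909)(-0.8661) = -0.5118.

-0.512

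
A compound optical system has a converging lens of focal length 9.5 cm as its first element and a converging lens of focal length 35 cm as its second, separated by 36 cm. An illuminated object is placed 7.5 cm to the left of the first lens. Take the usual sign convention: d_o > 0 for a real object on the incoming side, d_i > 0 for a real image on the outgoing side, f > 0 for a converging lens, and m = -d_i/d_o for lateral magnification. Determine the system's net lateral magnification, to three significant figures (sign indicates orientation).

Applying the thin-lens equation to the first lens, 1/9.5 = 1/7.5 + 1/d_i1, which gives d_i1 = -35.625 cm.
Its lateral magnification is m_1 = -d_i1/d_o1 = -(-35.625)/7.5 = 4.7500.
The intermediate image is virtual, 35.625 cm to the left of lens 1, so d_o2 = L - d_i1 = 36 - (-35.625) = 71.625 cm.
Applying the thin-lens equation again with f_2 = 35 cm and d_o2 = 71.625 cm gives d_i2 = 68.447 cm.
m_2 = -(68.447)/(71.625) = -0.9556.
The system's lateral magnification is m_1 m_2 = (4.7500)(-0.9556) = -4.5392.

-4.54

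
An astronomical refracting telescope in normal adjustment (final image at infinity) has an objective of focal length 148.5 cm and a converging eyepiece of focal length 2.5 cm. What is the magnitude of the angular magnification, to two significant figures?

|M| = f_obj/|f_eye| = 148.5/2.5 = 59.400.

59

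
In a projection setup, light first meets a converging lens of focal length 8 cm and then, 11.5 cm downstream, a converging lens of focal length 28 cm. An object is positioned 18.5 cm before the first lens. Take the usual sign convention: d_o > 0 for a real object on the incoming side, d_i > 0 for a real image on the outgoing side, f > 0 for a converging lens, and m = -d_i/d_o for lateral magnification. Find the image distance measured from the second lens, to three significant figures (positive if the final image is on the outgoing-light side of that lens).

Applying the thin-lens equation to the first lens, 1/8 = 1/18.5 + 1/d_i1, which gives d_i1 = 14.095 cm.
Since 14.095 cm > 11.5 cm, the first image lies past the second lens and serves as a virtual object: d_o2 = L - d_i1 = -2.595 cm.
Applying the thin-lens equation again with f_2 = 28 cm and d_o2 = -2.595 cm gives d_i2 = 2.375 cm.

2.38 cm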